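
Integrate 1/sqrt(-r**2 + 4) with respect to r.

Substitute r = 2·sin(θ), so dr = 2·cos(θ) dθ and the radical becomes sqrt(-r**2 + 4) = 2·cos(θ) by the Pythagorean identity.
Integrate the resulting trig expression in θ, then back-substitute θ = asin(r/2), sin(θ) = r/2, cos(θ) = sqrt(-r**2 + 4)/2 (absorbing any constant into C).

asin(r/2) + C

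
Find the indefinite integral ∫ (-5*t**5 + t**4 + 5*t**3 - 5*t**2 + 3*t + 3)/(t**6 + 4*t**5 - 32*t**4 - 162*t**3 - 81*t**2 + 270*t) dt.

log(t)/90 - 1111*log(t - 6)/810 - log(t - 1)/240 + 10495*log(t + 3)/1296 - 176*log(t + 5)/15 + 185/(36*t + 108) + C

Factor the denominator: t*(t - 6)*(t - 1)*(t + 3)**2*(t + 5).
Partial-fraction decomposition: -176/(15*(t + 5)) + 10495/(1296*(t + 3)) - 185/(36*(t + 3)**2) - 1/(240*(t - 1)) - 1111/(810*(t - 6)) + 1/(90*t).
Integrate each term; A/(t−a) gives A·log|t−a|; A/(t−a)² gives −A/(t−a).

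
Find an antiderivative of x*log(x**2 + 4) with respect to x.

Let u = x**2 + 4, so du = (2*x) dx.
The integral becomes (1/2)·∫ log(u) du; integrate by parts with u′=log(u), dv′=du.

x**2*log(x**2 + 4)/2 - x**2/2 + 2*log(x**2 + 4) + C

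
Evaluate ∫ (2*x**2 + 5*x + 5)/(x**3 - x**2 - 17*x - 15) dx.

5*log(x - 5)/3 - log(x + 1)/6 + log(x + 3)/2 + C

Factor the denominator: (x - 5)*(x + 1)*(x + 3).
Partial-fraction decomposition: 1/(2*(x + 3)) - 1/(6*(x + 1)) + 5/(3*(x - 5)).
Integrate each term: A/(x−a) contributes A·log|x−a|.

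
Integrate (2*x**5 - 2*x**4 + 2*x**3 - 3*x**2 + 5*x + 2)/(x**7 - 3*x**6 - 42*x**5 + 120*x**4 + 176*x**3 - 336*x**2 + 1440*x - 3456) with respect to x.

Factor the denominator: (x - 6)*(x - 4)*(x - 2)*(x + 3)*(x + 6)*(x**2 + 4).
Partial-fraction decomposition: -(99*x - 284)/(10400*(x**2 + 4)) - 2339/(14400*(x + 6)) + 106/(1755*(x + 3)) + 3/(160*(x - 2)) - 117/(400*(x - 4)) + 3329/(8640*(x - 6)).
Integrate each term; A/(x−a) gives A·log|x−a|; the (Bx+D)/(x²+p²) term gives a log and an atan.

3329*log(x - 6)/8640 - 117*log(x - 4)/400 + 3*log(x - 2)/160 + 106*log(x + 3)/1755 - 2339*log(x + 6)/14400 - 99*log(x**2 + 4)/20800 + 71*atan(x/2)/5200 + C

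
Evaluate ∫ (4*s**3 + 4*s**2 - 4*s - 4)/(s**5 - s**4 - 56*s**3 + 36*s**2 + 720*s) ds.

-log(s)/180 + 49*log(s - 6)/36 - 64*log(s - 5)/55 + log(s + 4)/4 - 175*log(s + 6)/396 + C

Factor the denominator: s*(s - 6)*(s - 5)*(s + 4)*(s + 6).
Partial-fraction decomposition: -175/(396*(s + 6)) + 1/(4*(s + 4)) - 64/(55*(s - 5)) + 49/(36*(s - 6)) - 1/(180*s).
Integrate each term: A/(s−a) contributes A·log|s−a|.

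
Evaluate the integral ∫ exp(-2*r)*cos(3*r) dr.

3*exp(-2*r)*sin(3*r)/13 - 2*exp(-2*r)*cos(3*r)/13 + C

Let I denote the integral. Integrate by parts with u = cos(3*r), dv = exp(-2*r) dr, so v = -exp(-2*r)/2: I = -exp(-2*r)*cos(3*r)/2 − (3/2)·∫ exp(-2*r)*sin(3*r) dr.
Apply parts again with u = sin(3*r), dv = exp(-2*r) dr: ∫ exp(-2*r)*sin(3*r) dr = -exp(-2*r)*sin(3*r)/2 + (3/2)·I. Substituting back brings back I: I = 3*exp(-2*r)*sin(3*r)/4 - exp(-2*r)*cos(3*r)/2 − (9/4)·I.
Solving for I: (1 + 9/4)·I equals the remaining terms, so I = (4/13)·(3*exp(-2*r)*sin(3*r)/4 - exp(-2*r)*cos(3*r)/2).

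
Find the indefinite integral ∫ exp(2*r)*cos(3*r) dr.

Let I denote the integral. Integrate by parts with u = cos(3*r), dv = exp(2*r) dr, so v = exp(2*r)/2: I = exp(2*r)*cos(3*r)/2 + (3/2)·∫ exp(2*r)*sin(3*r) dr.
Apply parts again with u = sin(3*r), dv = exp(2*r) dr: ∫ exp(2*r)*sin(3*r) dr = exp(2*r)*sin(3*r)/2 − (3/2)·I. Substituting back brings back I: I = 3*exp(2*r)*sin(3*r)/4 + exp(2*r)*cos(3*r)/2 − (9/4)·I.
Solving for I: (1 + 9/4)·I equals the remaining terms, so I = (4/13)·(3*exp(2*r)*sin(3*r)/4 + exp(2*r)*cos(3*r)/2).

3*exp(2*r)*sin(3*r)/13 + 2*exp(2*r)*cos(3*r)/13 + C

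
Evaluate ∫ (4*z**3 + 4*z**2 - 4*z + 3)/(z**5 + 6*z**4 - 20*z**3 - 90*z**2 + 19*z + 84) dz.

Factor the denominator: (z - 4)*(z - 1)*(z + 1)*(z + 3)*(z + 7).
Partial-fraction decomposition: -1145/(2112*(z + 7)) + 57/(224*(z + 3)) + 7/(120*(z + 1)) - 7/(192*(z - 1)) + 307/(1155*(z - 4)).
Integrate each term: A/(z−a) contributes A·log|z−a|.

307*log(z - 4)/1155 - 7*log(z - 1)/192 + 7*log(z + 1)/120 + 57*log(z + 3)/224 - 1145*log(z + 7)/2112 + C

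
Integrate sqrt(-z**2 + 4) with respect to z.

Substitute z = 2·sin(θ), so dz = 2·cos(θ) dθ and the radical becomes sqrt(-z**2 + 4) = 2·cos(θ) by the Pythagorean identity.
Integrate the resulting trig expression in θ, then back-substitute θ = asin(z/2), sin(θ) = z/2, cos(θ) = sqrt(-z**2 + 4)/2 (absorbing any constant into C).

z*sqrt(-z**2 + 4)/2 + 2*asin(z/2) + C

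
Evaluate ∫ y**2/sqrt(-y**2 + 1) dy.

-y*sqrt(-y**2 + 1)/2 + asin(y)/2 + C

Substitute y = sin(θ), so dy = cos(θ) dθ and the radical becomes sqrt(-y**2 + 1) = cos(θ) by the Pythagorean identity.
Integrate the resulting trig expression in θ, then back-substitute θ = asin(y), sin(θ) = y, cos(θ) = sqrt(-y**2 + 1) (absorbing any constant into C).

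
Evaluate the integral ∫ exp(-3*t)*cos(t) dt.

Let I denote the integral. Integrate by parts with u = cos(t), dv = exp(-3*t) dt, so v = -exp(-3*t)/3: I = -exp(-3*t)*cos(t)/3 − (1/3)·∫ exp(-3*t)*sin(t) dt.
Apply parts again with u = sin(t), dv = exp(-3*t) dt: ∫ exp(-3*t)*sin(t) dt = -exp(-3*t)*sin(t)/3 + (1/3)·I. Substituting back brings back I: I = exp(-3*t)*sin(t)/9 - exp(-3*t)*cos(t)/3 − (1/9)·I.
Solving for I: (1 + 1/9)·I equals the remaining terms, so I = (9/10)·(exp(-3*t)*sin(t)/9 - exp(-3*t)*cos(t)/3).

exp(-3*t)*sin(t)/10 - 3*exp(-3*t)*cos(t)/10 + C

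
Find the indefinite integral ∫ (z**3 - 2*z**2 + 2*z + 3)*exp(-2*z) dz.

Use integration by parts with u = z**3 - 2*z**2 + 2*z + 3, dv = exp(-2*z) dz, so v = -exp(-2*z)/2.
Apply parts 3 times (tabular method): alternate signs, differentiate u down to 0, integrate dv up.

(-4*z**3 + 2*z**2 - 6*z - 15)*exp(-2*z)/8 + C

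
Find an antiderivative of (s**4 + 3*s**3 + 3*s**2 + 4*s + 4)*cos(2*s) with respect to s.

s**4*sin(2*s)/2 + 3*s**3*sin(2*s)/2 + s**3*cos(2*s) + 9*s**2*cos(2*s)/4 - s*sin(2*s)/4 + 2*sin(2*s) - cos(2*s)/8 + C

Use integration by parts with u = s**4 + 3*s**3 + 3*s**2 + 4*s + 4, dv = cos(2*s) ds, so v = sin(2*s)/2.
Apply parts 4 times (tabular method): alternate signs, differentiate u down to 0, integrate dv up.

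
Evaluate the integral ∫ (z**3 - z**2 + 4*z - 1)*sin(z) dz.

-z**3*cos(z) + 3*z**2*sin(z) + z**2*cos(z) - 2*z*sin(z) + 2*z*cos(z) - 2*sin(z) - cos(z) + C

Use integration by parts with u = z**3 - z**2 + 4*z - 1, dv = sin(z) dz, so v = -cos(z).
Apply parts 3 times (tabular method): alternate signs, differentiate u down to 0, integrate dv up.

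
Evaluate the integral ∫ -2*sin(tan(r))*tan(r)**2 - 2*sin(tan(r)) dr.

2*cos(tan(r)) + C

Let u = tan(r), so du = (tan(r)**2 + 1) dr.
Rewriting, the integral becomes -2·∫ sin(u) du = -2·-cos(u).
Substituting back, u = tan(r).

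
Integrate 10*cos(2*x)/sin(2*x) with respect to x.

Let u = sin(2*x), so du = (2*cos(2*x)) dx.
Rewriting, the integral becomes 5·∫ 1/u du = 5·log(u).
Substituting back, u = sin(2*x).

5*log(sin(2*x)) + C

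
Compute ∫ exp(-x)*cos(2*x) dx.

2*exp(-x)*sin(2*x)/5 - exp(-x)*cos(2*x)/5 + C

Let I denote the integral. Integrate by parts with u = cos(2*x), dv = exp(-x) dx, so v = -exp(-x): I = -exp(-x)*cos(2*x) − 2·∫ exp(-x)*sin(2*x) dx.
Apply parts again with u = sin(2*x), dv = exp(-x) dx: ∫ exp(-x)*sin(2*x) dx = -exp(-x)*sin(2*x) + 2·I. Substituting back brings back I: I = 2*exp(-x)*sin(2*x) - exp(-x)*cos(2*x) − 4·I.
Solving for I: (1 + 4)·I equals the remaining terms, so I = (1/5)·(2*exp(-x)*sin(2*x) - exp(-x)*cos(2*x)).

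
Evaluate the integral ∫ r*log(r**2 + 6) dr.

r**2*log(r**2 + 6)/2 - r**2/2 + 3*log(r**2 + 6) + C

Let u = r**2 + 6, so du = (2*r) dr.
The integral becomes (1/2)·∫ log(u) du; integrate by parts with u′=log(u), dv′=du.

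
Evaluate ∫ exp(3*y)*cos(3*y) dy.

exp(3*y)*sin(3*y)/6 + exp(3*y)*cos(3*y)/6 + C

Let I denote the integral. Integrate by parts with u = cos(3*y), dv = exp(3*y) dy, so v = exp(3*y)/3: I = exp(3*y)*cos(3*y)/3 + ∫ exp(3*y)*sin(3*y) dy.
Apply parts again with u = sin(3*y), dv = exp(3*y) dy: ∫ exp(3*y)*sin(3*y) dy = exp(3*y)*sin(3*y)/3 − I. Substituting back brings back I: I = exp(3*y)*sin(3*y)/3 + exp(3*y)*cos(3*y)/3 − I.
Solving for I: (1 + 1)·I equals the remaining terms, so I = (1/2)·(exp(3*y)*sin(3*y)/3 + exp(3*y)*cos(3*y)/3).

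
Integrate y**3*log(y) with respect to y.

Use integration by parts with u = log(y), dv = y**3 dy.
Then du = 1/y dy and v = y**4/4.

y**4*log(y)/4 - y**4/16 + C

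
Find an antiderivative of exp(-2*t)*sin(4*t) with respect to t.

-exp(-2*t)*sin(4*t)/10 - exp(-2*t)*cos(4*t)/5 + C

Let I denote the integral. Integrate by parts with u = sin(4*t), dv = exp(-2*t) dt, so v = -exp(-2*t)/2: I = -exp(-2*t)*sin(4*t)/2 + 2·∫ exp(-2*t)*cos(4*t) dt.
Apply parts again with u = cos(4*t), dv = exp(-2*t) dt: ∫ exp(-2*t)*cos(4*t) dt = -exp(-2*t)*cos(4*t)/2 − 2·I. Substituting back brings back I: I = -exp(-2*t)*sin(4*t)/2 - exp(-2*t)*cos(4*t) − 4·I.
Solving for I: (1 + 4)·I equals the remaining terms, so I = (1/5)·(-exp(-2*t)*sin(4*t)/2 - exp(-2*t)*cos(4*t)).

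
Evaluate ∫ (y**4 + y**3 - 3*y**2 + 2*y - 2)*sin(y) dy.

Use integration by parts with u = y**4 + y**3 - 3*y**2 + 2*y - 2, dv = sin(y) dy, so v = -cos(y).
Apply parts 4 times (tabular method): alternate signs, differentiate u down to 0, integrate dv up.

-y**4*cos(y) + 4*y**3*sin(y) - y**3*cos(y) + 3*y**2*sin(y) + 15*y**2*cos(y) - 30*y*sin(y) + 4*y*cos(y) - 4*sin(y) - 28*cos(y) + C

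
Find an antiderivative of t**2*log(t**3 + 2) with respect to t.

t**3*log(t**3 + 2)/3 - t**3/3 + 2*log(t**3 + 2)/3 + C

Let u = t**3 + 2, so du = (3*t**2) dt.
The integral becomes (1/3)·∫ log(u) du; integrate by parts with u′=log(u), dv′=du.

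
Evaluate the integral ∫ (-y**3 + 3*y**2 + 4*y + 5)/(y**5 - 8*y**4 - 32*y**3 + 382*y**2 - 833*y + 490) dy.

Factor the denominator: (y - 7)*(y - 5)*(y - 2)*(y - 1)*(y + 7).
Partial-fraction decomposition: 467/(12096*(y + 7)) - 11/(192*(y - 1)) + 17/(135*(y - 2)) + 25/(288*(y - 5)) - 163/(840*(y - 7)).
Integrate each term: A/(y−a) contributes A·log|y−a|.

-163*log(y - 7)/840 + 25*log(y - 5)/288 + 17*log(y - 2)/135 - 11*log(y - 1)/192 + 467*log(y + 7)/12096 + C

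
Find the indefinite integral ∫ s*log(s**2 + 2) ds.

Let u = s**2 + 2, so du = (2*s) ds.
The integral becomes (1/2)·∫ log(u) du; integrate by parts with u′=log(u), dv′=du.

s**2*log(s**2 + 2)/2 - s**2/2 + log(s**2 + 2) + C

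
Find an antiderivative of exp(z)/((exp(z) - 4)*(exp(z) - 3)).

log(exp(z) - 4) - log(exp(z) - 3) + C

Let u = e^z, du = e^z dz.
The integral becomes ∫ du/((u-3)(u-4)); decompose into partial fractions.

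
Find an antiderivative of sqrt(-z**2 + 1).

Substitute z = sin(θ), so dz = cos(θ) dθ and the radical becomes sqrt(-z**2 + 1) = cos(θ) by the Pythagorean identity.
Integrate the resulting trig expression in θ, then back-substitute θ = asin(z), sin(θ) = z, cos(θ) = sqrt(-z**2 + 1) (absorbing any constant into C).

z*sqrt(-z**2 + 1)/2 + asin(z)/2 + C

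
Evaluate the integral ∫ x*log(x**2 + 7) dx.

Let u = x**2 + 7, so du = (2*x) dx.
The integral becomes (1/2)·∫ log(u) du; integrate by parts with u′=log(u), dv′=du.

x**2*log(x**2 + 7)/2 - x**2/2 + 7*log(x**2 + 7)/2 + C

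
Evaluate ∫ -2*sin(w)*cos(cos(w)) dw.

Let u = cos(w), so du = (-sin(w)) dw.
Rewriting, the integral becomes 2·∫ cos(u) du = 2·sin(u).
Substituting back, u = cos(w).

2*sin(cos(w)) + C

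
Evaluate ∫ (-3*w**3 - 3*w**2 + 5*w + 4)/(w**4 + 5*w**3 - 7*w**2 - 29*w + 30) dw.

-22*log(w - 2)/35 - log(w - 1)/8 + 43*log(w + 3)/40 - 93*log(w + 5)/28 + C

Factor the denominator: (w - 2)*(w - 1)*(w + 3)*(w + 5).
Partial-fraction decomposition: -93/(28*(w + 5)) + 43/(40*(w + 3)) - 1/(8*(w - 1)) - 22/(35*(w - 2)).
Integrate each term: A/(w−a) contributes A·log|w−a|.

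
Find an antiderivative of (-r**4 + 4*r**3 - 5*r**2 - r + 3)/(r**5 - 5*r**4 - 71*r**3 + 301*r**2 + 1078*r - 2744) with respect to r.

Factor the denominator: (r - 7)**2*(r - 2)*(r + 4)*(r + 7).
Partial-fraction decomposition: -334/(441*(r + 7)) + 65/(242*(r + 4)) - 1/(450*(r - 2)) - 75447/(148225*(r - 7)) - 639/(385*(r - 7)**2).
Integrate each term; A/(r−a) gives A·log|r−a|; A/(r−a)² gives −A/(r−a).

-75447*log(r - 7)/148225 - log(r - 2)/450 + 65*log(r + 4)/242 - 334*log(r + 7)/441 + 639/(385*r - 2695) + C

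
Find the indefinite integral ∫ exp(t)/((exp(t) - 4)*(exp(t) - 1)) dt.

Let u = e^t, du = e^t dt.
The integral becomes ∫ du/((u-1)(u-4)); decompose into partial fractions.

log(exp(t) - 4)/3 - log(exp(t) - 1)/3 + C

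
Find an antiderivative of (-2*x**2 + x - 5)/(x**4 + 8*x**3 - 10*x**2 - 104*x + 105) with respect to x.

Factor the denominator: (x - 3)*(x - 1)*(x + 5)*(x + 7).
Partial-fraction decomposition: 11/(16*(x + 7)) - 5/(8*(x + 5)) + 1/(16*(x - 1)) - 1/(8*(x - 3)).
Integrate each term: A/(x−a) contributes A·log|x−a|.

-log(x - 3)/8 + log(x - 1)/16 - 5*log(x + 5)/8 + 11*log(x + 7)/16 + C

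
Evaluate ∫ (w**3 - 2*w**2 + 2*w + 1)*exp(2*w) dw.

(4*w**3 - 14*w**2 + 22*w - 7)*exp(2*w)/8 + C

Use integration by parts with u = w**3 - 2*w**2 + 2*w + 1, dv = exp(2*w) dw, so v = exp(2*w)/2.
Apply parts 3 times (tabular method): alternate signs, differentiate u down to 0, integrate dv up.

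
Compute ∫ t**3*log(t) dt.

t**4*log(t)/4 - t**4/16 + C

Use integration by parts with u = log(t), dv = t**3 dt.
Then du = 1/t dt and v = t**4/4.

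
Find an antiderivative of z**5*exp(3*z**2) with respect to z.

(9*z**4 - 6*z**2 + 2)*exp(3*z**2)/54 + C

Let u = z², du = 2z dz; rewrite as (1/2)∫ u^2·exp(3u) du.
Now integrate by parts 2 times.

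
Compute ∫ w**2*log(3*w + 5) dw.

Use integration by parts with u = log(3*w + 5), dv = w**2 dw.
Then du = 3/(3*w + 5) dw and v = w**3/3.

w**3*log(3*w + 5)/3 - w**3/9 + 5*w**2/18 - 25*w/27 + 125*log(3*w + 5)/81 + C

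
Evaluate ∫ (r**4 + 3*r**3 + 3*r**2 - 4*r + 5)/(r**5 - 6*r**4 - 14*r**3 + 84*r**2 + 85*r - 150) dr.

Factor the denominator: (r - 5)**2*(r - 1)*(r + 2)*(r + 3).
Partial-fraction decomposition: 11/(64*(r + 3)) - 17/(147*(r + 2)) + 1/(24*(r - 1)) + 2829/(3136*(r - 5)) + 265/(56*(r - 5)**2).
Integrate each term; A/(r−a) gives A·log|r−a|; A/(r−a)² gives −A/(r−a).

2829*log(r - 5)/3136 + log(r - 1)/24 - 17*log(r + 2)/147 + 11*log(r + 3)/64 - 265/(56*r - 280) + C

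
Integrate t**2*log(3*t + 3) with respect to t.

t**3*log(3*t + 3)/3 - t**3/9 + t**2/6 - t/3 + log(t + 1)/3 + C

Use integration by parts with u = log(3*t + 3), dv = t**2 dt.
Then du = 3/(3*t + 3) dt and v = t**3/3.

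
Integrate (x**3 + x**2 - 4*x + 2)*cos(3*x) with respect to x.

x**3*sin(3*x)/3 + x**2*sin(3*x)/3 + x**2*cos(3*x)/3 - 14*x*sin(3*x)/9 + 2*x*cos(3*x)/9 + 16*sin(3*x)/27 - 14*cos(3*x)/27 + C

Use integration by parts with u = x**3 + x**2 - 4*x + 2, dv = cos(3*x) dx, so v = sin(3*x)/3.
Apply parts 3 times (tabular method): alternate signs, differentiate u down to 0, integrate dv up.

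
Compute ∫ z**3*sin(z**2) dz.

Let u = z², du = 2z dz; rewrite as (1/2)∫ u^1·sin(1u) du.
Now integrate by parts 1 time.

-z**2*cos(z**2)/2 + sin(z**2)/2 + C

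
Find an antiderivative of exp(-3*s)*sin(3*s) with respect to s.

Let I denote the integral. Integrate by parts with u = sin(3*s), dv = exp(-3*s) ds, so v = -exp(-3*s)/3: I = -exp(-3*s)*sin(3*s)/3 + ∫ exp(-3*s)*cos(3*s) ds.
Apply parts again with u = cos(3*s), dv = exp(-3*s) ds: ∫ exp(-3*s)*cos(3*s) ds = -exp(-3*s)*cos(3*s)/3 − I. Substituting back brings back I: I = -exp(-3*s)*sin(3*s)/3 - exp(-3*s)*cos(3*s)/3 − I.
Solving for I: (1 + 1)·I equals the remaining terms, so I = (1/2)·(-exp(-3*s)*sin(3*s)/3 - exp(-3*s)*cos(3*s)/3).

-exp(-3*s)*sin(3*s)/6 - exp(-3*s)*cos(3*s)/6 + C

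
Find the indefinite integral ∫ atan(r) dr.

Use integration by parts with u = arctan(r), dv = dr.
Then du = 1/(r**2 + 1) dr.

r*atan(r) - log(r**2 + 1)/2 + C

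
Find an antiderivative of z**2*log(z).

Use integration by parts with u = log(z), dv = z**2 dz.
Then du = 1/z dz and v = z**3/3.

z**3*log(z)/3 - z**3/9 + C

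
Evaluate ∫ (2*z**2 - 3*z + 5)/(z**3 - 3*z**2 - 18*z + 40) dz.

Factor the denominator: (z - 5)*(z - 2)*(z + 4).
Partial-fraction decomposition: 49/(54*(z + 4)) - 7/(18*(z - 2)) + 40/(27*(z - 5)).
Integrate each term: A/(z−a) contributes A·log|z−a|.

40*log(z - 5)/27 - 7*log(z - 2)/18 + 49*log(z + 4)/54 + C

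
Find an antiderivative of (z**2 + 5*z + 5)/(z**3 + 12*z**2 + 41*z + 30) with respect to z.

log(z + 1)/20 - 5*log(z + 5)/4 + 11*log(z + 6)/5 + C

Factor the denominator: (z + 1)*(z + 5)*(z + 6).
Partial-fraction decomposition: 11/(5*(z + 6)) - 5/(4*(z + 5)) + 1/(20*(z + 1)).
Integrate each term: A/(z−a) contributes A·log|z−a|.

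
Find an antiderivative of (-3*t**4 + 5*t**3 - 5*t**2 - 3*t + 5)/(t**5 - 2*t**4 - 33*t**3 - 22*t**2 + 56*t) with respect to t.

5*log(t)/56 - 5749*log(t - 7)/4158 + log(t - 1)/90 + 97*log(t + 2)/108 - 1151*log(t + 4)/440 + C

Factor the denominator: t*(t - 7)*(t - 1)*(t + 2)*(t + 4).
Partial-fraction decomposition: -1151/(440*(t + 4)) + 97/(108*(t + 2)) + 1/(90*(t - 1)) - 5749/(4158*(t - 7)) + 5/(56*t).
Integrate each term: A/(t−a) contributes A·log|t−a|.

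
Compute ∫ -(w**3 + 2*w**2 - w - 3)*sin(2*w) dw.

w**3*cos(2*w)/2 - 3*w**2*sin(2*w)/4 + w**2*cos(2*w) - w*sin(2*w) - 5*w*cos(2*w)/4 + 5*sin(2*w)/8 - 2*cos(2*w) + C

Use integration by parts with u = w**3 + 2*w**2 - w - 3, dv = -sin(2*w) dw, so v = cos(2*w)/2.
Apply parts 3 times (tabular method): alternate signs, differentiate u down to 0, integrate dv up.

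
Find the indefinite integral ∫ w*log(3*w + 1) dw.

Use integration by parts with u = log(3*w + 1), dv = w dw.
Then du = 3/(3*w + 1) dw and v = w**2/2.

w**2*log(3*w + 1)/2 - w**2/4 + w/6 - log(3*w + 1)/18 + C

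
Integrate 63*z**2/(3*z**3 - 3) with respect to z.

Let u = 3*z**3 - 3, so du = (9*z**2) dz.
Rewriting, the integral becomes 7·∫ 1/u du = 7·log(u).
Substituting back, u = 3*z**3 - 3.

7*log(3*z**3 - 3) + C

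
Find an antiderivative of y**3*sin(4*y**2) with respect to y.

-y**2*cos(4*y**2)/8 + sin(4*y**2)/32 + C

Let u = y², du = 2y dy; rewrite as (1/2)∫ u^1·sin(4u) du.
Now integrate by parts 1 time.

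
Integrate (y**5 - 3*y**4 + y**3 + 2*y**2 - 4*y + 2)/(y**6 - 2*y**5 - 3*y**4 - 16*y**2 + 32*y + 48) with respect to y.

7*log(y - 3)/52 + log(y - 2)/16 + log(y + 1)/20 + 7*log(y + 2)/16 + 41*log(y**2 + 4)/260 - 157*atan(y/2)/520 + C

Factor the denominator: (y - 3)*(y - 2)*(y + 1)*(y + 2)*(y**2 + 4).
Partial-fraction decomposition: (82*y - 157)/(260*(y**2 + 4)) + 7/(16*(y + 2)) + 1/(20*(y + 1)) + 1/(16*(y - 2)) + 7/(52*(y - 3)).
Integrate each term; A/(y−a) gives A·log|y−a|; the (By+D)/(y²+p²) term gives a log and an atan.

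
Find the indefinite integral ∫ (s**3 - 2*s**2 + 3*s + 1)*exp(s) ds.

Use integration by parts with u = s**3 - 2*s**2 + 3*s + 1, dv = exp(s) ds, so v = exp(s).
Apply parts 3 times (tabular method): alternate signs, differentiate u down to 0, integrate dv up.

(s**3 - 5*s**2 + 13*s - 12)*exp(s) + C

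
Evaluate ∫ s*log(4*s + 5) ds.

s**2*log(4*s + 5)/2 - s**2/4 + 5*s/8 - 25*log(4*s + 5)/32 + C

Use integration by parts with u = log(4*s + 5), dv = s ds.
Then du = 4/(4*s + 5) ds and v = s**2/2.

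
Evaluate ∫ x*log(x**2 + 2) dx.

Let u = x**2 + 2, so du = (2*x) dx.
The integral becomes (1/2)·∫ log(u) du; integrate by parts with u′=log(u), dv′=du.

x**2*log(x**2 + 2)/2 - x**2/2 + log(x**2 + 2) + C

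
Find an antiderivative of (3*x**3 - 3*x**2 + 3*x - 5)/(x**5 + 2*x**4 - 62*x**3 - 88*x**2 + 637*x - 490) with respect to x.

Factor the denominator: (x - 7)*(x - 2)*(x - 1)*(x + 5)*(x + 7).
Partial-fraction decomposition: -601/(1008*(x + 7)) + 235/(504*(x + 5)) - 1/(144*(x - 1)) - 13/(315*(x - 2)) + 449/(2520*(x - 7)).
Integrate each term: A/(x−a) contributes A·log|x−a|.

449*log(x - 7)/2520 - 13*log(x - 2)/315 - log(x - 1)/144 + 235*log(x + 5)/504 - 601*log(x + 7)/1008 + C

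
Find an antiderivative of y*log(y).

y**2*log(y)/2 - y**2/4 + C

Use integration by parts with u = log(y), dv = y dy.
Then du = 1/y dy and v = y**2/2.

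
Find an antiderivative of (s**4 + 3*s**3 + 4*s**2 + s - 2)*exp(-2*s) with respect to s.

Use integration by parts with u = s**4 + 3*s**3 + 4*s**2 + s - 2, dv = exp(-2*s) ds, so v = -exp(-2*s)/2.
Apply parts 4 times (tabular method): alternate signs, differentiate u down to 0, integrate dv up.

(-4*s**4 - 20*s**3 - 46*s**2 - 50*s - 17)*exp(-2*s)/8 + C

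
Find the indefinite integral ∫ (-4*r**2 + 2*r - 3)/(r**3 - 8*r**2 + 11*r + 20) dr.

Factor the denominator: (r - 5)*(r - 4)*(r + 1).
Partial-fraction decomposition: -3/(10*(r + 1)) + 59/(5*(r - 4)) - 31/(2*(r - 5)).
Integrate each term: A/(r−a) contributes A·log|r−a|.

-31*log(r - 5)/2 + 59*log(r - 4)/5 - 3*log(r + 1)/10 + C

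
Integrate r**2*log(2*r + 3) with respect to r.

Use integration by parts with u = log(2*r + 3), dv = r**2 dr.
Then du = 2/(2*r + 3) dr and v = r**3/3.

r**3*log(2*r + 3)/3 - r**3/9 + r**2/4 - 3*r/4 + 9*log(2*r + 3)/8 + C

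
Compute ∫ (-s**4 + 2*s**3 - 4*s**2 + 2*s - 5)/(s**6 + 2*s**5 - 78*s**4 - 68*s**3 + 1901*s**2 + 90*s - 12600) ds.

29389*log(s - 5)/139392 - 27*log(s - 4)/110 + 13*log(s + 3)/384 - 1889*log(s + 6)/3630 + 1651*log(s + 7)/3168 + 235/(528*s - 2640) + C

Factor the denominator: (s - 5)**2*(s - 4)*(s + 3)*(s + 6)*(s + 7).
Partial-fraction decomposition: 1651/(3168*(s + 7)) - 1889/(3630*(s + 6)) + 13/(384*(s + 3)) - 27/(110*(s - 4)) + 29389/(139392*(s - 5)) - 235/(528*(s - 5)**2).
Integrate each term; A/(s−a) gives A·log|s−a|; A/(s−a)² gives −A/(s−a).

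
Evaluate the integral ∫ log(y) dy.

y*log(y) - y + C

Use integration by parts with u = log(y), dv = dy.
Then du = 1/y dy and v = y.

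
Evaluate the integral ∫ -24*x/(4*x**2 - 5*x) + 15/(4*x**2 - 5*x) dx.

-3*log(4*x**2 - 5*x) + C

Let u = 4*x**2 - 5*x, so du = (8*x - 5) dx.
Rewriting, the integral becomes -3·∫ 1/u du = -3·log(u).
Substituting back, u = 4*x**2 - 5*x.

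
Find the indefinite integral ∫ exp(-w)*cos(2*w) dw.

Let I denote the integral. Integrate by parts with u = cos(2*w), dv = exp(-w) dw, so v = -exp(-w): I = -exp(-w)*cos(2*w) − 2·∫ exp(-w)*sin(2*w) dw.
Apply parts again with u = sin(2*w), dv = exp(-w) dw: ∫ exp(-w)*sin(2*w) dw = -exp(-w)*sin(2*w) + 2·I. Substituting back brings back I: I = 2*exp(-w)*sin(2*w) - exp(-w)*cos(2*w) − 4·I.
Solving for I: (1 + 4)·I equals the remaining terms, so I = (1/5)·(2*exp(-w)*sin(2*w) - exp(-w)*cos(2*w)).

2*exp(-w)*sin(2*w)/5 - exp(-w)*cos(2*w)/5 + C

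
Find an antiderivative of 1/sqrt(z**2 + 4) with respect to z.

log(z + sqrt(z**2 + 4)) + C

Substitute z = 2·tan(θ), so dz = 2·sec(θ)^2 dθ and the radical becomes sqrt(z**2 + 4) = 2·sec(θ) by the Pythagorean identity.
Integrate the resulting trig expression in θ, then back-substitute tan(θ) = z/2, sec(θ) = sqrt(z**2 + 4)/2 (absorbing any constant into C).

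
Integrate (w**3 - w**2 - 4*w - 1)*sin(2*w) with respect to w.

-w**3*cos(2*w)/2 + 3*w**2*sin(2*w)/4 + w**2*cos(2*w)/2 - w*sin(2*w)/2 + 11*w*cos(2*w)/4 - 11*sin(2*w)/8 + cos(2*w)/4 + C

Use integration by parts with u = w**3 - w**2 - 4*w - 1, dv = sin(2*w) dw, so v = -cos(2*w)/2.
Apply parts 3 times (tabular method): alternate signs, differentiate u down to 0, integrate dv up.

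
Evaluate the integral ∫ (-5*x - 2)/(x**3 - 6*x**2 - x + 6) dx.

Factor the denominator: (x - 6)*(x - 1)*(x + 1).
Partial-fraction decomposition: 3/(14*(x + 1)) + 7/(10*(x - 1)) - 32/(35*(x - 6)).
Integrate each term: A/(x−a) contributes A·log|x−a|.

-32*log(x - 6)/35 + 7*log(x - 1)/10 + 3*log(x + 1)/14 + C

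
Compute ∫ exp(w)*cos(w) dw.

Let I denote the integral. Integrate by parts with u = cos(w), dv = exp(w) dw, so v = exp(w): I = exp(w)*cos(w) + ∫ exp(w)*sin(w) dw.
Apply parts again with u = sin(w), dv = exp(w) dw: ∫ exp(w)*sin(w) dw = exp(w)*sin(w) − I. Substituting back brings back I: I = exp(w)*sin(w) + exp(w)*cos(w) − I.
Solving for I: (1 + 1)·I equals the remaining terms, so I = (1/2)·(exp(w)*sin(w) + exp(w)*cos(w)).

exp(w)*sin(w)/2 + exp(w)*cos(w)/2 + C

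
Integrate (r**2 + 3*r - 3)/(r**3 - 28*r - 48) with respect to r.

51*log(r - 6)/80 + 5*log(r + 2)/16 + log(r + 4)/20 + C

Factor the denominator: (r - 6)*(r + 2)*(r + 4).
Partial-fraction decomposition: 1/(20*(r + 4)) + 5/(16*(r + 2)) + 51/(80*(r - 6)).
Integrate each term: A/(r−a) contributes A·log|r−a|.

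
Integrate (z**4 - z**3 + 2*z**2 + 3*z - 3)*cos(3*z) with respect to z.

z**4*sin(3*z)/3 - z**3*sin(3*z)/3 + 4*z**3*cos(3*z)/9 + 2*z**2*sin(3*z)/9 - z**2*cos(3*z)/3 + 11*z*sin(3*z)/9 + 4*z*cos(3*z)/27 - 85*sin(3*z)/81 + 11*cos(3*z)/27 + C

Use integration by parts with u = z**4 - z**3 + 2*z**2 + 3*z - 3, dv = cos(3*z) dz, so v = sin(3*z)/3.
Apply parts 4 times (tabular method): alternate signs, differentiate u down to 0, integrate dv up.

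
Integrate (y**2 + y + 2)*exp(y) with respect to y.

(y**2 - y + 3)*exp(y) + C

Use integration by parts with u = y**2 + y + 2, dv = exp(y) dy, so v = exp(y).
Apply parts 2 times (tabular method): alternate signs, differentiate u down to 0, integrate dv up.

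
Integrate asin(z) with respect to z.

z*asin(z) + sqrt(-z**2 + 1) + C

Use integration by parts with u = arcsin(z), dv = dz.
Then du = 1/sqrt(-z**2 + 1) dz.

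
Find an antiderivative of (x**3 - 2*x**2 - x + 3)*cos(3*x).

x**3*sin(3*x)/3 - 2*x**2*sin(3*x)/3 + x**2*cos(3*x)/3 - 5*x*sin(3*x)/9 - 4*x*cos(3*x)/9 + 31*sin(3*x)/27 - 5*cos(3*x)/27 + C

Use integration by parts with u = x**3 - 2*x**2 - x + 3, dv = cos(3*x) dx, so v = sin(3*x)/3.
Apply parts 3 times (tabular method): alternate signs, differentiate u down to 0, integrate dv up.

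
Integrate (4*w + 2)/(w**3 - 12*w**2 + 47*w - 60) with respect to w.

11*log(w - 5) - 18*log(w - 4) + 7*log(w - 3) + C

Factor the denominator: (w - 5)*(w - 4)*(w - 3).
Partial-fraction decomposition: 7/(w - 3) - 18/(w - 4) + 11/(w - 5).
Integrate each term: A/(w−a) contributes A·log|w−a|.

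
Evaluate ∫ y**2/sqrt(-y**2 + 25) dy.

-y*sqrt(-y**2 + 25)/2 + 25*asin(y/5)/2 + C

Substitute y = 5·sin(θ), so dy = 5·cos(θ) dθ and the radical becomes sqrt(-y**2 + 25) = 5·cos(θ) by the Pythagorean identity.
Integrate the resulting trig expression in θ, then back-substitute θ = asin(y/5), sin(θ) = y/5, cos(θ) = sqrt(-y**2 + 25)/5 (absorbing any constant into C).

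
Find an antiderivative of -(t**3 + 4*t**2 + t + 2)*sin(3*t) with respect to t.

Use integration by parts with u = t**3 + 4*t**2 + t + 2, dv = -sin(3*t) dt, so v = cos(3*t)/3.
Apply parts 3 times (tabular method): alternate signs, differentiate u down to 0, integrate dv up.

t**3*cos(3*t)/3 - t**2*sin(3*t)/3 + 4*t**2*cos(3*t)/3 - 8*t*sin(3*t)/9 + t*cos(3*t)/9 - sin(3*t)/27 + 10*cos(3*t)/27 + C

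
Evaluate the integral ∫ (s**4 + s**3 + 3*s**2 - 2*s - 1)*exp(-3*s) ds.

Use integration by parts with u = s**4 + s**3 + 3*s**2 - 2*s - 1, dv = exp(-3*s) ds, so v = -exp(-3*s)/3.
Apply parts 4 times (tabular method): alternate signs, differentiate u down to 0, integrate dv up.

(-27*s**4 - 63*s**3 - 144*s**2 - 42*s + 13)*exp(-3*s)/81 + C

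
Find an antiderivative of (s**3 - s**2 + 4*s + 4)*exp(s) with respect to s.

Use integration by parts with u = s**3 - s**2 + 4*s + 4, dv = exp(s) ds, so v = exp(s).
Apply parts 3 times (tabular method): alternate signs, differentiate u down to 0, integrate dv up.

(s**3 - 4*s**2 + 12*s - 8)*exp(s) + C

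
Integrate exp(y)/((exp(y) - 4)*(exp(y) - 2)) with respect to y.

Let u = e^y, du = e^y dy.
The integral becomes ∫ du/((u-2)(u-4)); decompose into partial fractions.

log(exp(y) - 4)/2 - log(exp(y) - 2)/2 + C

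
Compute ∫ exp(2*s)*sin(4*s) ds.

exp(2*s)*sin(4*s)/10 - exp(2*s)*cos(4*s)/5 + C

Let I denote the integral. Integrate by parts with u = sin(4*s), dv = exp(2*s) ds, so v = exp(2*s)/2: I = exp(2*s)*sin(4*s)/2 − 2·∫ exp(2*s)*cos(4*s) ds.
Apply parts again with u = cos(4*s), dv = exp(2*s) ds: ∫ exp(2*s)*cos(4*s) ds = exp(2*s)*cos(4*s)/2 + 2·I. Substituting back brings back I: I = exp(2*s)*sin(4*s)/2 - exp(2*s)*cos(4*s) − 4·I.
Solving for I: (1 + 4)·I equals the remaining terms, so I = (1/5)·(exp(2*s)*sin(4*s)/2 - exp(2*s)*cos(4*s)).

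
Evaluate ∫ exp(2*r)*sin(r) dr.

Let I denote the integral. Integrate by parts with u = sin(r), dv = exp(2*r) dr, so v = exp(2*r)/2: I = exp(2*r)*sin(r)/2 − (1/2)·∫ exp(2*r)*cos(r) dr.
Apply parts again with u = cos(r), dv = exp(2*r) dr: ∫ exp(2*r)*cos(r) dr = exp(2*r)*cos(r)/2 + (1/2)·I. Substituting back brings back I: I = exp(2*r)*sin(r)/2 - exp(2*r)*cos(r)/4 − (1/4)·I.
Solving for I: (1 + 1/4)·I equals the remaining terms, so I = (4/5)·(exp(2*r)*sin(r)/2 - exp(2*r)*cos(r)/4).

2*exp(2*r)*sin(r)/5 - exp(2*r)*cos(r)/5 + C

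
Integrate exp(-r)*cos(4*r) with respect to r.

Let I denote the integral. Integrate by parts with u = cos(4*r), dv = exp(-r) dr, so v = -exp(-r): I = -exp(-r)*cos(4*r) − 4·∫ exp(-r)*sin(4*r) dr.
Apply parts again with u = sin(4*r), dv = exp(-r) dr: ∫ exp(-r)*sin(4*r) dr = -exp(-r)*sin(4*r) + 4·I. Substituting back brings back I: I = 4*exp(-r)*sin(4*r) - exp(-r)*cos(4*r) − 16·I.
Solving for I: (1 + 16)·I equals the remaining terms, so I = (1/17)·(4*exp(-r)*sin(4*r) - exp(-r)*cos(4*r)).

4*exp(-r)*sin(4*r)/17 - exp(-r)*cos(4*r)/17 + C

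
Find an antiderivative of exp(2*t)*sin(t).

Let I denote the integral. Integrate by parts with u = sin(t), dv = exp(2*t) dt, so v = exp(2*t)/2: I = exp(2*t)*sin(t)/2 − (1/2)·∫ exp(2*t)*cos(t) dt.
Apply parts again with u = cos(t), dv = exp(2*t) dt: ∫ exp(2*t)*cos(t) dt = exp(2*t)*cos(t)/2 + (1/2)·I. Substituting back brings back I: I = exp(2*t)*sin(t)/2 - exp(2*t)*cos(t)/4 − (1/4)·I.
Solving for I: (1 + 1/4)·I equals the remaining terms, so I = (4/5)·(exp(2*t)*sin(t)/2 - exp(2*t)*cos(t)/4).

2*exp(2*t)*sin(t)/5 - exp(2*t)*cos(t)/5 + C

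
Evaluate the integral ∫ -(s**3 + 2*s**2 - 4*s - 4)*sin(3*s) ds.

Use integration by parts with u = s**3 + 2*s**2 - 4*s - 4, dv = -sin(3*s) ds, so v = cos(3*s)/3.
Apply parts 3 times (tabular method): alternate signs, differentiate u down to 0, integrate dv up.

s**3*cos(3*s)/3 - s**2*sin(3*s)/3 + 2*s**2*cos(3*s)/3 - 4*s*sin(3*s)/9 - 14*s*cos(3*s)/9 + 14*sin(3*s)/27 - 40*cos(3*s)/27 + C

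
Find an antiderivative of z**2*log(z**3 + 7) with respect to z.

z**3*log(z**3 + 7)/3 - z**3/3 + 7*log(z**3 + 7)/3 + C

Let u = z**3 + 7, so du = (3*z**2) dz.
The integral becomes (1/3)·∫ log(u) du; integrate by parts with u′=log(u), dv′=du.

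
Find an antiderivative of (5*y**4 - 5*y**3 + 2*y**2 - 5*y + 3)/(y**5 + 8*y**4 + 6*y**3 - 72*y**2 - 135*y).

-log(y)/45 + 23*log(y - 3)/72 - 173*log(y + 3)/9 + 957*log(y + 5)/40 - 16/(y + 3) + C

Factor the denominator: y*(y - 3)*(y + 3)**2*(y + 5).
Partial-fraction decomposition: 957/(40*(y + 5)) - 173/(9*(y + 3)) + 16/(y + 3)**2 + 23/(72*(y - 3)) - 1/(45*y).
Integrate each term; A/(y−a) gives A·log|y−a|; A/(y−a)² gives −A/(y−a).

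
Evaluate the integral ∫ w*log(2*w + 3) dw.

w**2*log(2*w + 3)/2 - w**2/4 + 3*w/4 - 9*log(2*w + 3)/8 + C

Use integration by parts with u = log(2*w + 3), dv = w dw.
Then du = 2/(2*w + 3) dw and v = w**2/2.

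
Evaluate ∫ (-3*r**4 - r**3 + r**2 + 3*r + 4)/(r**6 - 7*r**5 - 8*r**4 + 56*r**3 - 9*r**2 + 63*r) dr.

Factor the denominator: r*(r - 7)*(r - 3)*(r + 3)*(r**2 + 1).
Partial-fraction decomposition: (r + 7)/(125*(r**2 + 1)) + 53/(450*(r + 3)) + 31/(90*(r - 3)) - 467/(875*(r - 7)) + 4/(63*r).
Integrate each term; A/(r−a) gives A·log|r−a|; the (Br+D)/(r²+p²) term gives a log and an atan.

4*log(r)/63 - 467*log(r - 7)/875 + 31*log(r - 3)/90 + 53*log(r + 3)/450 + log(r**2 + 1)/250 + 7*atan(r)/125 + C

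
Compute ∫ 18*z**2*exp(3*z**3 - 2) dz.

Let u = 3*z**3 - 2, so du = (9*z**2) dz.
Rewriting, the integral becomes 2·∫ e^u du = 2·e^u.
Substituting back, u = 3*z**3 - 2.

2*exp(3*z**3 - 2) + C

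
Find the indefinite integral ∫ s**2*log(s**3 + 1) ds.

Let u = s**3 + 1, so du = (3*s**2) ds.
The integral becomes (1/3)·∫ log(u) du; integrate by parts with u′=log(u), dv′=du.

s**3*log(s**3 + 1)/3 - s**3/3 + log(s**3 + 1)/3 + C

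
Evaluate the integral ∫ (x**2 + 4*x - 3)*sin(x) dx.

Use integration by parts with u = x**2 + 4*x - 3, dv = sin(x) dx, so v = -cos(x).
Apply parts 2 times (tabular method): alternate signs, differentiate u down to 0, integrate dv up.

-x**2*cos(x) + 2*x*sin(x) - 4*x*cos(x) + 4*sin(x) + 5*cos(x) + C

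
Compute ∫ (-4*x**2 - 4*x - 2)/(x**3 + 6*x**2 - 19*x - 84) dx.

Factor the denominator: (x - 4)*(x + 3)*(x + 7).
Partial-fraction decomposition: -85/(22*(x + 7)) + 13/(14*(x + 3)) - 82/(77*(x - 4)).
Integrate each term: A/(x−a) contributes A·log|x−a|.

-82*log(x - 4)/77 + 13*log(x + 3)/14 - 85*log(x + 7)/22 + C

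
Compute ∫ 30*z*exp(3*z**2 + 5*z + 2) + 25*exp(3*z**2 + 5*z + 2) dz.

5*exp(3*z**2 + 5*z + 2) + C

Let u = 3*z**2 + 5*z + 2, so du = (6*z + 5) dz.
Rewriting, the integral becomes 5·∫ e^u du = 5·e^u.
Substituting back, u = 3*z**2 + 5*z + 2.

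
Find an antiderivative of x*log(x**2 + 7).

Let u = x**2 + 7, so du = (2*x) dx.
The integral becomes (1/2)·∫ log(u) du; integrate by parts with u′=log(u), dv′=du.

x**2*log(x**2 + 7)/2 - x**2/2 + 7*log(x**2 + 7)/2 + C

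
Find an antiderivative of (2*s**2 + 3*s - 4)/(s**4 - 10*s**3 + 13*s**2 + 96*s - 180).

43*log(s - 6)/18 - 61*log(s - 5)/24 + log(s - 2)/6 - log(s + 3)/72 + C

Factor the denominator: (s - 6)*(s - 5)*(s - 2)*(s + 3).
Partial-fraction decomposition: -1/(72*(s + 3)) + 1/(6*(s - 2)) - 61/(24*(s - 5)) + 43/(18*(s - 6)).
Integrate each term: A/(s−a) contributes A·log|s−a|.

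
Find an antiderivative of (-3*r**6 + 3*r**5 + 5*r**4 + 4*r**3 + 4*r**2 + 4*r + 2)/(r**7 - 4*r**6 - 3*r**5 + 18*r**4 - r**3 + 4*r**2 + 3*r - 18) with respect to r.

-4383*log(r - 3)/1600 + 19*log(r - 1)/48 + 3*log(r + 1)/64 - 46*log(r + 2)/75 - 9*log(r**2 + 1)/200 - 3*atan(r)/25 + 179/(80*r - 240) + C

Factor the denominator: (r - 3)**2*(r - 1)*(r + 1)*(r + 2)*(r**2 + 1).
Partial-fraction decomposition: -3*(3*r + 4)/(100*(r**2 + 1)) - 46/(75*(r + 2)) + 3/(64*(r + 1)) + 19/(48*(r - 1)) - 4383/(1600*(r - 3)) - 179/(80*(r - 3)**2).
Integrate each term; A/(r−a) gives A·log|r−a|; the (Br+D)/(r²+p²) term gives a log and an atan.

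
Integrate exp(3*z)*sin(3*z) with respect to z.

exp(3*z)*sin(3*z)/6 - exp(3*z)*cos(3*z)/6 + C

Let I denote the integral. Integrate by parts with u = sin(3*z), dv = exp(3*z) dz, so v = exp(3*z)/3: I = exp(3*z)*sin(3*z)/3 − ∫ exp(3*z)*cos(3*z) dz.
Apply parts again with u = cos(3*z), dv = exp(3*z) dz: ∫ exp(3*z)*cos(3*z) dz = exp(3*z)*cos(3*z)/3 + I. Substituting back brings back I: I = exp(3*z)*sin(3*z)/3 - exp(3*z)*cos(3*z)/3 − I.
Solving for I: (1 + 1)·I equals the remaining terms, so I = (1/2)·(exp(3*z)*sin(3*z)/3 - exp(3*z)*cos(3*z)/3).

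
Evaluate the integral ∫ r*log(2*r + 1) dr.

r**2*log(2*r + 1)/2 - r**2/4 + r/4 - log(2*r + 1)/8 + C

Use integration by parts with u = log(2*r + 1), dv = r dr.
Then du = 2/(2*r + 1) dr and v = r**2/2.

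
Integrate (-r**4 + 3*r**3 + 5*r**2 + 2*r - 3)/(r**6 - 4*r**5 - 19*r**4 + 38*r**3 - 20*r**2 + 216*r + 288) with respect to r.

-153*log(r - 6)/2800 - 4*log(r - 3)/91 - log(r + 1)/105 + 379*log(r + 4)/4200 + 93*log(r**2 + 4)/10400 - 491*atan(r/2)/5200 + C

Factor the denominator: (r - 6)*(r - 3)*(r + 1)*(r + 4)*(r**2 + 4).
Partial-fraction decomposition: (93*r - 982)/(5200*(r**2 + 4)) + 379/(4200*(r + 4)) - 1/(105*(r + 1)) - 4/(91*(r - 3)) - 153/(2800*(r - 6)).
Integrate each term; A/(r−a) gives A·log|r−a|; the (Br+D)/(r²+p²) term gives a log and an atan.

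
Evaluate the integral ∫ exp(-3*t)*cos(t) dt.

Let I denote the integral. Integrate by parts with u = cos(t), dv = exp(-3*t) dt, so v = -exp(-3*t)/3: I = -exp(-3*t)*cos(t)/3 − (1/3)·∫ exp(-3*t)*sin(t) dt.
Apply parts again with u = sin(t), dv = exp(-3*t) dt: ∫ exp(-3*t)*sin(t) dt = -exp(-3*t)*sin(t)/3 + (1/3)·I. Substituting back brings back I: I = exp(-3*t)*sin(t)/9 - exp(-3*t)*cos(t)/3 − (1/9)·I.
Solving for I: (1 + 1/9)·I equals the remaining terms, so I = (9/10)·(exp(-3*t)*sin(t)/9 - exp(-3*t)*cos(t)/3).

exp(-3*t)*sin(t)/10 - 3*exp(-3*t)*cos(t)/10 + C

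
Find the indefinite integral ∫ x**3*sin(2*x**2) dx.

-x**2*cos(2*x**2)/4 + sin(2*x**2)/8 + C

Let u = x², du = 2x dx; rewrite as (1/2)∫ u^1·sin(2u) du.
Now integrate by parts 1 time.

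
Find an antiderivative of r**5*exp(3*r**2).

Let u = r², du = 2r dr; rewrite as (1/2)∫ u^2·exp(3u) du.
Now integrate by parts 2 times.

(9*r**4 - 6*r**2 + 2)*exp(3*r**2)/54 + C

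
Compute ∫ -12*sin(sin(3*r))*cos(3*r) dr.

Let u = sin(3*r), so du = (3*cos(3*r)) dr.
Rewriting, the integral becomes -4·∫ sin(u) du = -4·-cos(u).
Substituting back, u = sin(3*r).

4*cos(sin(3*r)) + C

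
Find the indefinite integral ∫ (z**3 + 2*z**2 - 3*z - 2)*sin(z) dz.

-z**3*cos(z) + 3*z**2*sin(z) - 2*z**2*cos(z) + 4*z*sin(z) + 9*z*cos(z) - 9*sin(z) + 6*cos(z) + C

Use integration by parts with u = z**3 + 2*z**2 - 3*z - 2, dv = sin(z) dz, so v = -cos(z).
Apply parts 3 times (tabular method): alternate signs, differentiate u down to 0, integrate dv up.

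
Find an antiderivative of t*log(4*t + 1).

Use integration by parts with u = log(4*t + 1), dv = t dt.
Then du = 4/(4*t + 1) dt and v = t**2/2.

t**2*log(4*t + 1)/2 - t**2/4 + t/8 - log(4*t + 1)/32 + C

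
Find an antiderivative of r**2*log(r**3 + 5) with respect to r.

Let u = r**3 + 5, so du = (3*r**2) dr.
The integral becomes (1/3)·∫ log(u) du; integrate by parts with u′=log(u), dv′=du.

r**3*log(r**3 + 5)/3 - r**3/3 + 5*log(r**3 + 5)/3 + C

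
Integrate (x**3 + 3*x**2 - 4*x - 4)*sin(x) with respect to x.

-x**3*cos(x) + 3*x**2*sin(x) - 3*x**2*cos(x) + 6*x*sin(x) + 10*x*cos(x) - 10*sin(x) + 10*cos(x) + C

Use integration by parts with u = x**3 + 3*x**2 - 4*x - 4, dv = sin(x) dx, so v = -cos(x).
Apply parts 3 times (tabular method): alternate signs, differentiate u down to 0, integrate dv up.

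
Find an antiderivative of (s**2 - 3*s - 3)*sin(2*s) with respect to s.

Use integration by parts with u = s**2 - 3*s - 3, dv = sin(2*s) ds, so v = -cos(2*s)/2.
Apply parts 2 times (tabular method): alternate signs, differentiate u down to 0, integrate dv up.

-s**2*cos(2*s)/2 + s*sin(2*s)/2 + 3*s*cos(2*s)/2 - 3*sin(2*s)/4 + 7*cos(2*s)/4 + C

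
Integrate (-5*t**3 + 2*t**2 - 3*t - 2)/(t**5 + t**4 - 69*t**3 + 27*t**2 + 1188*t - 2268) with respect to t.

Factor the denominator: (t - 6)*(t - 3)**2*(t + 6)*(t + 7).
Partial-fraction decomposition: 458/(325*(t + 7)) - 292/(243*(t + 6)) + 3187/(6075*(t - 3)) + 64/(135*(t - 3)**2) - 257/(351*(t - 6)).
Integrate each term; A/(t−a) gives A·log|t−a|; A/(t−a)² gives −A/(t−a).

-257*log(t - 6)/351 + 3187*log(t - 3)/6075 - 292*log(t + 6)/243 + 458*log(t + 7)/325 - 64/(135*t - 405) + C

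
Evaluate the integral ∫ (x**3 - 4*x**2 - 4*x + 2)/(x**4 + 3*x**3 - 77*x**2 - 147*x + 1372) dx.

Factor the denominator: (x - 7)*(x - 4)*(x + 7)**2.
Partial-fraction decomposition: 17921/(23716*(x + 7)) - 509/(154*(x + 7)**2) + 14/(363*(x - 4)) + 121/(588*(x - 7)).
Integrate each term; A/(x−a) gives A·log|x−a|; A/(x−a)² gives −A/(x−a).

121*log(x - 7)/588 + 14*log(x - 4)/363 + 17921*log(x + 7)/23716 + 509/(154*x + 1078) + C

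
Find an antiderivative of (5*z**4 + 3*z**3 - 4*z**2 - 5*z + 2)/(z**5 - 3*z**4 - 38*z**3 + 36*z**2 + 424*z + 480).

Factor the denominator: (z - 6)*(z - 5)*(z + 2)**2*(z + 4).
Partial-fraction decomposition: 523/(180*(z + 4)) - 1751/(1568*(z + 2)) + 13/(28*(z + 2)**2) - 3377/(441*(z - 5)) + 1739/(160*(z - 6)).
Integrate each term; A/(z−a) gives A·log|z−a|; A/(z−a)² gives −A/(z−a).

1739*log(z - 6)/160 - 3377*log(z - 5)/441 - 1751*log(z + 2)/1568 + 523*log(z + 4)/180 - 13/(28*z + 56) + C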